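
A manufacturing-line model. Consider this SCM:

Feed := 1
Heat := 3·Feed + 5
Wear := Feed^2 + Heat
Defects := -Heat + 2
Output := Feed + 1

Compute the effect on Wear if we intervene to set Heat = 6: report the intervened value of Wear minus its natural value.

-2

The intervention breaks the incoming arrows to Heat: Heat := 3·Feed + 5 no longer applies, and Heat = 6.
Wear = Feed^2 + Heat  [with Feed=1, Heat=6]  = 7
Without intervention: Heat = 3·Feed + 5  [with Feed=1]  = 8; Wear = Feed^2 + Heat  [with Feed=1, Heat=8]  = 9.
Change = 7 − 9 = -2.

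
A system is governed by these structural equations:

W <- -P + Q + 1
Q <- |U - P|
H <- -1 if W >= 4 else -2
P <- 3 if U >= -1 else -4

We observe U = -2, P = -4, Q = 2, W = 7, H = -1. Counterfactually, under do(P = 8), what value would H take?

-2

do(P=8) replaces the equation P <- 3 if U >= -1 else -4 with the constant P = 8.
Q = |U - P|  [with U=-2, P=8]  = 10
W = -P + Q + 1  [with P=8, Q=10]  = 3
H = -1 if W >= 4 else -2  [with W=3]  = -2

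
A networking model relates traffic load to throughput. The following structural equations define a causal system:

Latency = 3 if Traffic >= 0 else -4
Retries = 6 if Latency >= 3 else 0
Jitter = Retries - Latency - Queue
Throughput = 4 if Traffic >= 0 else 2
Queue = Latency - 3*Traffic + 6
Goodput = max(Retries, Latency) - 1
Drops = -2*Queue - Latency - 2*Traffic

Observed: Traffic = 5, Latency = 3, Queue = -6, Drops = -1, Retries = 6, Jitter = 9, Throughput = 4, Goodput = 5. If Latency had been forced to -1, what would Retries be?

do(Latency=-1) replaces the equation Latency = 3 if Traffic >= 0 else -4 with the constant Latency = -1.
Retries = 6 if Latency >= 3 else 0  [with Latency=-1]  = 0

0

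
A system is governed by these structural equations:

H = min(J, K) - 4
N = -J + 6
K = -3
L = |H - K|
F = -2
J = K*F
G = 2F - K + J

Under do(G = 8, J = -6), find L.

Under do(G = 8, J = -6), each intervened variable's structural equation is replaced by its fixed value.
H = min(J, K) - 4  [with J=-6, K=-3]  = -10
L = |H - K|  [with H=-10, K=-3]  = 7

7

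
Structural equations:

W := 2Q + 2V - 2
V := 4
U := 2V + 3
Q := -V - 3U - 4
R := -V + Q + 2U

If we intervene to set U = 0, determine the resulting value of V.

4

Under do(U=0), the mechanism U := 2V + 3 is discarded; U is fixed at 0.
V is not downstream of the intervention, so its value is determined by the original equations.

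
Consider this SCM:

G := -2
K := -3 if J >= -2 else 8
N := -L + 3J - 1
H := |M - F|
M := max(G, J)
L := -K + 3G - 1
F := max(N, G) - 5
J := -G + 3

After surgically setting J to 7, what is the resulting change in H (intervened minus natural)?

do(J=7) replaces the equation J := -G + 3 with the constant J = 7.
K = -3 if J >= -2 else 8  [with J=7]  = -3
M = max(G, J)  [with G=-2, J=7]  = 7
L = -K + 3G - 1  [with K=-3, G=-2]  = -4
N = -L + 3J - 1  [with L=-4, J=7]  = 24
F = max(N, G) - 5  [with N=24, G=-2]  = 19
H = |M - F|  [with M=7, F=19]  = 12
Without intervention: J = -G + 3  [with G=-2]  = 5; K = -3 if J >= -2 else 8  [with J=5]  = -3; M = max(G, J)  [with G=-2, J=5]  = 5; L = -K + 3G - 1  [with K=-3, G=-2]  = -4; N = -L + 3J - 1  [with L=-4, J=5]  = 18; F = max(N, G) - 5  [with N=18, G=-2]  = 13; H = |M - F|  [with M=5, F=13]  = 8.
Change = 12 − 8 = 4.

4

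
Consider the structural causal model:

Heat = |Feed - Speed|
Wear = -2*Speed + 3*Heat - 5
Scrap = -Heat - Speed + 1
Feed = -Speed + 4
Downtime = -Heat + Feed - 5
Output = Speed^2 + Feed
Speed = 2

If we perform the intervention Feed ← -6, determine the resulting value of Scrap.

-9

do(Feed=-6) replaces the equation Feed = -Speed + 4 with the constant Feed = -6.
Heat = |Feed - Speed|  [with Feed=-6, Speed=2]  = 8
Scrap = -Heat - Speed + 1  [with Heat=8, Speed=2]  = -9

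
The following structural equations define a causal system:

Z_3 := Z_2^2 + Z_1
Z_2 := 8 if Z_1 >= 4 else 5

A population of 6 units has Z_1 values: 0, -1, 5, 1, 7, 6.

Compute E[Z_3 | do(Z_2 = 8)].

67

Under do(Z_2=8), Z_2's equation is replaced by Z_2=8 for every unit. Per-unit Z_3: 64, 63, 69, 65, 71, 70. Mean = 67.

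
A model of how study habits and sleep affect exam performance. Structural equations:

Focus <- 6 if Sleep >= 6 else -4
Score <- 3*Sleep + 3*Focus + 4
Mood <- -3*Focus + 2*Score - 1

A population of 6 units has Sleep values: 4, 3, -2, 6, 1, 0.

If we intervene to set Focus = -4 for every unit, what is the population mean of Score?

Under do(Focus=-4), Focus's equation is replaced by Focus=-4 for every unit. Per-unit Score: 4, 1, -14, 10, -5, -8. Mean = -2.

-2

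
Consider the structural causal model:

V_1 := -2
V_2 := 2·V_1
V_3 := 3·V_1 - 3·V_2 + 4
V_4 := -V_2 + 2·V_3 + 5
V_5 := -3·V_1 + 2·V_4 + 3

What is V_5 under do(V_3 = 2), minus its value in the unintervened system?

-32

do(V_3=2) replaces the equation V_3 := 3·V_1 - 3·V_2 + 4 with the constant V_3 = 2.
V_2 = 2·V_1  [with V_1=-2]  = -4
V_4 = -V_2 + 2·V_3 + 5  [with V_2=-4, V_3=2]  = 13
V_5 = -3·V_1 + 2·V_4 + 3  [with V_1=-2, V_4=13]  = 35
Without intervention: V_2 = 2·V_1  [with V_1=-2]  = -4; V_3 = 3·V_1 - 3·V_2 + 4  [with V_1=-2, V_2=-4]  = 10; V_4 = -V_2 + 2·V_3 + 5  [with V_2=-4, V_3=10]  = 29; V_5 = -3·V_1 + 2·V_4 + 3  [with V_1=-2, V_4=29]  = 67.
Change = 35 − 67 = -32.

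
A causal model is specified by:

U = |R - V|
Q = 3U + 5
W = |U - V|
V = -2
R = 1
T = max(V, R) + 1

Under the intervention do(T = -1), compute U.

do(T=-1) replaces the equation T = max(V, R) + 1 with the constant T = -1.
U is not downstream of the intervention, so its value is determined by the original equations.
U = |R - V|  [with R=1, V=-2]  = 3

3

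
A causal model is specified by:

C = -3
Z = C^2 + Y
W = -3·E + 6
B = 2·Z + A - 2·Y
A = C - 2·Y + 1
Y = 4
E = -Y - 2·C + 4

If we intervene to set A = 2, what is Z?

Under do(A=2), the mechanism A = C - 2·Y + 1 is discarded; A is fixed at 2.
Since Z is not a descendant of the intervened variable, it is unaffected.
Z = C^2 + Y  [with C=-3, Y=4]  = 13

13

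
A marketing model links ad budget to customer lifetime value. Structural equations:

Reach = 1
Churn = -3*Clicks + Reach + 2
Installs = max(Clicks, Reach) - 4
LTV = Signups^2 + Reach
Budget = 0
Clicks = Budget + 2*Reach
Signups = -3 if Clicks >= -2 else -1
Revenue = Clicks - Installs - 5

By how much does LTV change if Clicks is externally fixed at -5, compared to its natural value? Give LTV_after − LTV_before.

-8

The intervention breaks the incoming arrows to Clicks: Clicks = Budget + 2*Reach no longer applies, and Clicks = -5.
Signups = -3 if Clicks >= -2 else -1  [with Clicks=-5]  = -1
LTV = Signups^2 + Reach  [with Signups=-1, Reach=1]  = 2
Without intervention: Clicks = Budget + 2*Reach  [with Budget=0, Reach=1]  = 2; Signups = -3 if Clicks >= -2 else -1  [with Clicks=2]  = -3; LTV = Signups^2 + Reach  [with Signups=-3, Reach=1]  = 10.
Change = 2 − 10 = -8.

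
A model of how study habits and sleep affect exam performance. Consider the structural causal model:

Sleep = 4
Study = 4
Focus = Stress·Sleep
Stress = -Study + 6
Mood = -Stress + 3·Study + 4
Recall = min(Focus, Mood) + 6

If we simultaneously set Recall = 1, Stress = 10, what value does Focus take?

Under do(Recall = 1, Stress = 10), each intervened variable's structural equation is replaced by its fixed value.
Focus = Stress·Sleep  [with Stress=10, Sleep=4]  = 40

40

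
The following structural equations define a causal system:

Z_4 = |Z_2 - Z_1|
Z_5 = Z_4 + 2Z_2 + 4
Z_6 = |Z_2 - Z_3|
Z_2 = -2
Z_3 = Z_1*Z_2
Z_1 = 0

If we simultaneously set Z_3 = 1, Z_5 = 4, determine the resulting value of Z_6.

3

Setting Z_3 = 1, Z_5 = 4 by intervention discards those variables' equations.
Z_6 = |Z_2 - Z_3|  [with Z_2=-2, Z_3=1]  = 3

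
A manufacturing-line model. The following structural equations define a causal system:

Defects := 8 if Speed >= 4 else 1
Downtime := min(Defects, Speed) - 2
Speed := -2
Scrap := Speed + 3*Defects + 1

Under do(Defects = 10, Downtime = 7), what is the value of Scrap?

The joint intervention fixes Defects = 10, Downtime = 7, removing each variable's own equation.
Scrap = Speed + 3*Defects + 1  [with Speed=-2, Defects=10]  = 29

29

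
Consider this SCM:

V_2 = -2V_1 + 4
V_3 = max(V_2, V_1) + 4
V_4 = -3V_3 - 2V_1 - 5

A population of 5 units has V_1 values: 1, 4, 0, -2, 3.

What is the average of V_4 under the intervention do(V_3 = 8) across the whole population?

Under do(V_3=8), V_3's equation is replaced by V_3=8 for every unit. Per-unit V_4: -31, -37, -29, -25, -35. Mean = -31.4.

-31.4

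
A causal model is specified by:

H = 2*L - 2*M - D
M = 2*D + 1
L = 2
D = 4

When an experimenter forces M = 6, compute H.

-12

The intervention breaks the incoming arrows to M: M = 2*D + 1 no longer applies, and M = 6.
H = 2*L - 2*M - D  [with L=2, M=6, D=4]  = -12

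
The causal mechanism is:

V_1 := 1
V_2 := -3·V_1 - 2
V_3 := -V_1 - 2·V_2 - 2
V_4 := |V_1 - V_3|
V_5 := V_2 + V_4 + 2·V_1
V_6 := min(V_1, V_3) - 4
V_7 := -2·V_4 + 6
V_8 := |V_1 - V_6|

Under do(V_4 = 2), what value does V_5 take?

Intervening sets V_4 = 2 and removes its equation (V_4 := |V_1 - V_3|).
V_2 = -3·V_1 - 2  [with V_1=1]  = -5
V_5 = V_2 + V_4 + 2·V_1  [with V_2=-5, V_4=2, V_1=1]  = -1

-1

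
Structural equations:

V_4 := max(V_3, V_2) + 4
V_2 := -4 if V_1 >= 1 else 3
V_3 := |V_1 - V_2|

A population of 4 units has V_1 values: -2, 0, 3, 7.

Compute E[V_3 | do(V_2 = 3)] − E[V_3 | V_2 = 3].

-1

Every unit gets V_2=3 under the intervention. V_3 values become 5, 3, 0, 4; E[V_3|do(V_2=3)] = 3.
E[V_3|V_2=3] averages over only the 2 units with V_2=3 (V_1 = -2, 0): V_3 = 5, 3, mean 4.
Difference = 3 − 4 = -1.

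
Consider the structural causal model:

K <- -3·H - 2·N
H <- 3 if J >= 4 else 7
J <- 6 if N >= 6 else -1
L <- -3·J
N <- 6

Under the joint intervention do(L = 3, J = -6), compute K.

Setting L = 3, J = -6 by intervention discards those variables' equations.
H = 3 if J >= 4 else 7  [with J=-6]  = 7
K = -3·H - 2·N  [with H=7, N=6]  = -33

-33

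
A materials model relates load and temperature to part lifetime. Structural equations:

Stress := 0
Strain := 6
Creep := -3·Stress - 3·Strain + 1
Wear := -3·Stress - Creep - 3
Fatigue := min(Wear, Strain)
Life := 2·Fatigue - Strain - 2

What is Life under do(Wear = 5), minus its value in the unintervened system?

-2

Under do(Wear=5), the mechanism Wear := -3·Stress - Creep - 3 is discarded; Wear is fixed at 5.
Fatigue = min(Wear, Strain)  [with Wear=5, Strain=6]  = 5
Life = 2·Fatigue - Strain - 2  [with Fatigue=5, Strain=6]  = 2
Without intervention: Creep = -3·Stress - 3·Strain + 1  [with Stress=0, Strain=6]  = -17; Wear = -3·Stress - Creep - 3  [with Stress=0, Creep=-17]  = 14; Fatigue = min(Wear, Strain)  [with Wear=14, Strain=6]  = 6; Life = 2·Fatigue - Strain - 2  [with Fatigue=6, Strain=6]  = 4.
Change = 2 − 4 = -2.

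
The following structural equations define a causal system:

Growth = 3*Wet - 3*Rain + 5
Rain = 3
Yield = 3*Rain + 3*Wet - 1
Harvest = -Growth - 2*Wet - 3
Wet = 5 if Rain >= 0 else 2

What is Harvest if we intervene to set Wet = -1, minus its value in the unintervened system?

30

do(Wet=-1) replaces the equation Wet = 5 if Rain >= 0 else 2 with the constant Wet = -1.
Growth = 3*Wet - 3*Rain + 5  [with Wet=-1, Rain=3]  = -7
Harvest = -Growth - 2*Wet - 3  [with Growth=-7, Wet=-1]  = 6
Without intervention: Wet = 5 if Rain >= 0 else 2  [with Rain=3]  = 5; Growth = 3*Wet - 3*Rain + 5  [with Wet=5, Rain=3]  = 11; Harvest = -Growth - 2*Wet - 3  [with Growth=11, Wet=5]  = -24.
Change = 6 − (-24) = 30.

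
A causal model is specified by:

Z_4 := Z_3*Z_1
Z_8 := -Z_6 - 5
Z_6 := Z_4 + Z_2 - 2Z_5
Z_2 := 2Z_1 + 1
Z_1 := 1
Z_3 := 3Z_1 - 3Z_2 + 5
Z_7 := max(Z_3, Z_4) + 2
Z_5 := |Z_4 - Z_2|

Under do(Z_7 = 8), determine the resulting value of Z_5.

4

The intervention breaks the incoming arrows to Z_7: Z_7 := max(Z_3, Z_4) + 2 no longer applies, and Z_7 = 8.
Z_5 is not downstream of the intervention, so its value is determined by the original equations.
Z_2 = 2Z_1 + 1  [with Z_1=1]  = 3
Z_3 = 3Z_1 - 3Z_2 + 5  [with Z_1=1, Z_2=3]  = -1
Z_4 = Z_3*Z_1  [with Z_3=-1, Z_1=1]  = -1
Z_5 = |Z_4 - Z_2|  [with Z_4=-1, Z_2=3]  = 4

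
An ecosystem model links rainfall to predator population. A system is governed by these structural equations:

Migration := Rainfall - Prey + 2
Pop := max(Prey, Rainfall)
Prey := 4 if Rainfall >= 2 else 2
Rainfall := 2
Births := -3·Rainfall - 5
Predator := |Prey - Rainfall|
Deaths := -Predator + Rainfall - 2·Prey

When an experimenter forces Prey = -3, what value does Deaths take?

do(Prey=-3) replaces the equation Prey := 4 if Rainfall >= 2 else 2 with the constant Prey = -3.
Predator = |Prey - Rainfall|  [with Prey=-3, Rainfall=2]  = 5
Deaths = -Predator + Rainfall - 2·Prey  [with Predator=5, Rainfall=2, Prey=-3]  = 3

3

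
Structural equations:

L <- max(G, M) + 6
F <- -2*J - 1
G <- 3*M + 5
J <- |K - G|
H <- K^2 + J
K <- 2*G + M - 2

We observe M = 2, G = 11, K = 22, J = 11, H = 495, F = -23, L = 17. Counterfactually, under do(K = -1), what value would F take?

The intervention breaks the incoming arrows to K: K <- 2*G + M - 2 no longer applies, and K = -1.
G = 3*M + 5  [with M=2]  = 11
J = |K - G|  [with K=-1, G=11]  = 12
F = -2*J - 1  [with J=12]  = -25

-25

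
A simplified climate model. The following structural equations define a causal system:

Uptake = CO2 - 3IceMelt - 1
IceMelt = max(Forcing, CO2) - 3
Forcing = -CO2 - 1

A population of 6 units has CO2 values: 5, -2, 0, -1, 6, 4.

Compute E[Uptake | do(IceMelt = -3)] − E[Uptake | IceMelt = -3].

2.5

do(IceMelt=-3) breaks IceMelt's dependence on CO2. With IceMelt=-3 fixed, Uptake across the units is 13, 6, 8, 7, 14, 12, mean 10.
Conditioning on IceMelt=-3 selects the 2 unit(s) with CO2 ∈ {0, -1}. Their Uptake values: 8, 7. Mean = 7.5.
Difference = 10 − 7.5 = 2.5.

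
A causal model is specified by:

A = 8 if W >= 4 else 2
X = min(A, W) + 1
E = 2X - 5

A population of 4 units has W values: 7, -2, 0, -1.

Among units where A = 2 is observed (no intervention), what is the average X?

Conditioning on A=2 selects the 3 unit(s) with W ∈ {-2, 0, -1}. Their X values: -1, 1, 0. Mean = 0.

0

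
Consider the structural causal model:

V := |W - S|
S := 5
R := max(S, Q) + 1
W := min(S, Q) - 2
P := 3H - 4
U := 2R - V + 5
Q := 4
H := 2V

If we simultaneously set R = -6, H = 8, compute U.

Setting R = -6, H = 8 by intervention discards those variables' equations.
W = min(S, Q) - 2  [with S=5, Q=4]  = 2
V = |W - S|  [with W=2, S=5]  = 3
U = 2R - V + 5  [with R=-6, V=3]  = -10

-10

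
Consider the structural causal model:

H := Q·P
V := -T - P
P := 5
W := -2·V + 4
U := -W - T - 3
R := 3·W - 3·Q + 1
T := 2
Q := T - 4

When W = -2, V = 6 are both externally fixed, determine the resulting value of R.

The joint intervention fixes W = -2, V = 6, removing each variable's own equation.
Q = T - 4  [with T=2]  = -2
R = 3·W - 3·Q + 1  [with W=-2, Q=-2]  = 1

1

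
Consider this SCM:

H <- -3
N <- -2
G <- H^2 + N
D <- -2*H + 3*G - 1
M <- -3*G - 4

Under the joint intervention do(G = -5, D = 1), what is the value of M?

Setting G = -5, D = 1 by intervention discards those variables' equations.
M = -3*G - 4  [with G=-5]  = 11

11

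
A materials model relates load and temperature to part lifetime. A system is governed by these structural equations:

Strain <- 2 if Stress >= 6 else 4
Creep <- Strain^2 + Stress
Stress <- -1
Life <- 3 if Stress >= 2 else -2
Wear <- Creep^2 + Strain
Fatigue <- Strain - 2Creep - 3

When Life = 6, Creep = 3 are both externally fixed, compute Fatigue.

-5

Under do(Life = 6, Creep = 3), each intervened variable's structural equation is replaced by its fixed value.
Strain = 2 if Stress >= 6 else 4  [with Stress=-1]  = 4
Fatigue = Strain - 2Creep - 3  [with Strain=4, Creep=3]  = -5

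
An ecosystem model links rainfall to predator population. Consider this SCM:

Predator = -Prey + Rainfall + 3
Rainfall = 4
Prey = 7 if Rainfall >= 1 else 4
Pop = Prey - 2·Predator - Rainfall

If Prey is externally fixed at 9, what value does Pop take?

Under do(Prey=9), the mechanism Prey = 7 if Rainfall >= 1 else 4 is discarded; Prey is fixed at 9.
Predator = -Prey + Rainfall + 3  [with Prey=9, Rainfall=4]  = -2
Pop = Prey - 2·Predator - Rainfall  [with Prey=9, Predator=-2, Rainfall=4]  = 9

9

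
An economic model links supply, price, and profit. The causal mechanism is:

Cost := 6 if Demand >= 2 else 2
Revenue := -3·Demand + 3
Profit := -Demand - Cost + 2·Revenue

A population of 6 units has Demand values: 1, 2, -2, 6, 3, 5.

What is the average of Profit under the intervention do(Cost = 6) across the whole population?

-17.5

The intervention sets Cost=6 in all 6 units regardless of Demand. Recomputing Profit per unit gives -7, -14, 14, -42, -21, -35; average -17.5.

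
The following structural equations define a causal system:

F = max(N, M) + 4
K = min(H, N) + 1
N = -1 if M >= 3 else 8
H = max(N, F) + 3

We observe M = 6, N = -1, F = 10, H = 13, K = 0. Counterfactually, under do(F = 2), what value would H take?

5

The intervention breaks the incoming arrows to F: F = max(N, M) + 4 no longer applies, and F = 2.
N = -1 if M >= 3 else 8  [with M=6]  = -1
H = max(N, F) + 3  [with N=-1, F=2]  = 5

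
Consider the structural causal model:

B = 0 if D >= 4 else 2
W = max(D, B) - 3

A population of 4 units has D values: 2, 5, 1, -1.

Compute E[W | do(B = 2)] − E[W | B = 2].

0.75

Every unit gets B=2 under the intervention. W values become -1, 2, -1, -1; E[W|do(B=2)] = -0.25.
Observing B=2 restricts to units where B's equation naturally yields 2: D ∈ {2, 1, -1}. In that subpopulation W = -1, -1, -1, mean -1.
Difference = -0.25 − (-1) = 0.75.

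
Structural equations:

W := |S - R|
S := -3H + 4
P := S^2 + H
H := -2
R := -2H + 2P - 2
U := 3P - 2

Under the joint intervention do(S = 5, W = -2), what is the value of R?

Setting S = 5, W = -2 by intervention discards those variables' equations.
P = S^2 + H  [with S=5, H=-2]  = 23
R = -2H + 2P - 2  [with H=-2, P=23]  = 48

48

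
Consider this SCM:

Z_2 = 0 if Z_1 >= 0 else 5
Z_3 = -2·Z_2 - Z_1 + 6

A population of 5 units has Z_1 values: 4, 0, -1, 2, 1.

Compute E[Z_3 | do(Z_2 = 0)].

do(Z_2=0) breaks Z_2's dependence on Z_1. With Z_2=0 fixed, Z_3 across the units is 2, 6, 7, 4, 5, mean 4.8.

4.8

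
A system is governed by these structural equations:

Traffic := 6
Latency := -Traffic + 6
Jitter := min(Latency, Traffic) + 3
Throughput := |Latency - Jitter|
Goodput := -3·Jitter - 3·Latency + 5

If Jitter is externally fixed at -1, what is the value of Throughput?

1

The intervention breaks the incoming arrows to Jitter: Jitter := min(Latency, Traffic) + 3 no longer applies, and Jitter = -1.
Latency = -Traffic + 6  [with Traffic=6]  = 0
Throughput = |Latency - Jitter|  [with Latency=0, Jitter=-1]  = 1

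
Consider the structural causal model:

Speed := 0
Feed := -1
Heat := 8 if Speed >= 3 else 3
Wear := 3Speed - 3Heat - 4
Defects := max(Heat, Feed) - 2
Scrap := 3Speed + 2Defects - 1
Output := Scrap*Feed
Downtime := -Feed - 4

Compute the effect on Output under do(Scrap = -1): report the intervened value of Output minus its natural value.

Intervening sets Scrap = -1 and removes its equation (Scrap := 3Speed + 2Defects - 1).
Output = Scrap*Feed  [with Scrap=-1, Feed=-1]  = 1
Without intervention: Heat = 8 if Speed >= 3 else 3  [with Speed=0]  = 3; Defects = max(Heat, Feed) - 2  [with Heat=3, Feed=-1]  = 1; Scrap = 3Speed + 2Defects - 1  [with Speed=0, Defects=1]  = 1; Output = Scrap*Feed  [with Scrap=1, Feed=-1]  = -1.
Change = 1 − (-1) = 2.

2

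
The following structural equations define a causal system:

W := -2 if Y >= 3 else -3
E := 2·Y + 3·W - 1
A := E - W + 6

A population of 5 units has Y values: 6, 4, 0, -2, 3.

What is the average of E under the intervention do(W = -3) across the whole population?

Every unit gets W=-3 under the intervention. E values become 2, -2, -10, -14, -4; E[E|do(W=-3)] = -5.6.

-5.6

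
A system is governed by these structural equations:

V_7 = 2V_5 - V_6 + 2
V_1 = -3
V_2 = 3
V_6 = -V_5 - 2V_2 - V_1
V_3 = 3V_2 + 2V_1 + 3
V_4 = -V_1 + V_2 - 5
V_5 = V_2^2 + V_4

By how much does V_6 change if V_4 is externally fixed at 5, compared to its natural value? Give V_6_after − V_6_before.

-4

Under do(V_4=5), the mechanism V_4 = -V_1 + V_2 - 5 is discarded; V_4 is fixed at 5.
V_5 = V_2^2 + V_4  [with V_2=3, V_4=5]  = 14
V_6 = -V_5 - 2V_2 - V_1  [with V_5=14, V_2=3, V_1=-3]  = -17
Without intervention: V_4 = -V_1 + V_2 - 5  [with V_1=-3, V_2=3]  = 1; V_5 = V_2^2 + V_4  [with V_2=3, V_4=1]  = 10; V_6 = -V_5 - 2V_2 - V_1  [with V_5=10, V_2=3, V_1=-3]  = -13.
Change = -17 − (-13) = -4.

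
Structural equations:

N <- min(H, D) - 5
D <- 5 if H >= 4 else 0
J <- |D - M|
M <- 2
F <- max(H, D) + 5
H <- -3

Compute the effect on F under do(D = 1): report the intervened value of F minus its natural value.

do(D=1) replaces the equation D <- 5 if H >= 4 else 0 with the constant D = 1.
F = max(H, D) + 5  [with H=-3, D=1]  = 6
Without intervention: D = 5 if H >= 4 else 0  [with H=-3]  = 0; F = max(H, D) + 5  [with H=-3, D=0]  = 5.
Change = 6 − 5 = 1.

1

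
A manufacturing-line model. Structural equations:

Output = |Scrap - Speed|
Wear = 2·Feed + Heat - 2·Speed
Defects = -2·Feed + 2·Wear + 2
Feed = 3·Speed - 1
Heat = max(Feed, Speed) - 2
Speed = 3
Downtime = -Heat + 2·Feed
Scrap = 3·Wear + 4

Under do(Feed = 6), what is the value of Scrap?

34

Under do(Feed=6), the mechanism Feed = 3·Speed - 1 is discarded; Feed is fixed at 6.
Heat = max(Feed, Speed) - 2  [with Feed=6, Speed=3]  = 4
Wear = 2·Feed + Heat - 2·Speed  [with Feed=6, Heat=4, Speed=3]  = 10
Scrap = 3·Wear + 4  [with Wear=10]  = 34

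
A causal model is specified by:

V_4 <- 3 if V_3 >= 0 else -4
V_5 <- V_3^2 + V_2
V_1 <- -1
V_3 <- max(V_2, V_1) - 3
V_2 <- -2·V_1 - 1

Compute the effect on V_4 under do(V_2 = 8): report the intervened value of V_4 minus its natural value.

7

Under do(V_2=8), the mechanism V_2 <- -2·V_1 - 1 is discarded; V_2 is fixed at 8.
V_3 = max(V_2, V_1) - 3  [with V_2=8, V_1=-1]  = 5
V_4 = 3 if V_3 >= 0 else -4  [with V_3=5]  = 3
Without intervention: V_2 = -2·V_1 - 1  [with V_1=-1]  = 1; V_3 = max(V_2, V_1) - 3  [with V_2=1, V_1=-1]  = -2; V_4 = 3 if V_3 >= 0 else -4  [with V_3=-2]  = -4.
Change = 3 − (-4) = 7.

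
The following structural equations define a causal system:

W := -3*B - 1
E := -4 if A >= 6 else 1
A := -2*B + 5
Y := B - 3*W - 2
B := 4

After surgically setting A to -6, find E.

do(A=-6) replaces the equation A := -2*B + 5 with the constant A = -6.
E = -4 if A >= 6 else 1  [with A=-6]  = 1

1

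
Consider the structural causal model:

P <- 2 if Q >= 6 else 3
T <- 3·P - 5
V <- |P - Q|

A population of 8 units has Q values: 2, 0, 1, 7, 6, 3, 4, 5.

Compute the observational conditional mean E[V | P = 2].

E[V|P=2] averages over only the 2 units with P=2 (Q = 7, 6): V = 5, 4, mean 4.5.

4.5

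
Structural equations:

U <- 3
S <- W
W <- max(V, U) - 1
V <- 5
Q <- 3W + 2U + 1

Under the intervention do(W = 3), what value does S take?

3

do(W=3) replaces the equation W <- max(V, U) - 1 with the constant W = 3.
S = W  [with W=3]  = 3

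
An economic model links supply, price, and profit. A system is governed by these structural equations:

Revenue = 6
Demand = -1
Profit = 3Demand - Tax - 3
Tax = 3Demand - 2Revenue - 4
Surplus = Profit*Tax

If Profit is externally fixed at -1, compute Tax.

-19

Under do(Profit=-1), the mechanism Profit = 3Demand - Tax - 3 is discarded; Profit is fixed at -1.
Since Tax is not a descendant of the intervened variable, it is unaffected.
Tax = 3Demand - 2Revenue - 4  [with Demand=-1, Revenue=6]  = -19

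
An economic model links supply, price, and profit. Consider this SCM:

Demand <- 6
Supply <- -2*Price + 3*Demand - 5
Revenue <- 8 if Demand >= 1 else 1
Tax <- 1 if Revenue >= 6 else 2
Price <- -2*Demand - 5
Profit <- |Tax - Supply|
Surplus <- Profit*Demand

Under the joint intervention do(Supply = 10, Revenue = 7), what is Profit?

Setting Supply = 10, Revenue = 7 by intervention discards those variables' equations.
Tax = 1 if Revenue >= 6 else 2  [with Revenue=7]  = 1
Profit = |Tax - Supply|  [with Tax=1, Supply=10]  = 9

9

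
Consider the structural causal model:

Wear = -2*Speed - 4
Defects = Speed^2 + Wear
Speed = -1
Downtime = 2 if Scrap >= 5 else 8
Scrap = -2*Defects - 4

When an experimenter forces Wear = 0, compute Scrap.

-6

Under do(Wear=0), the mechanism Wear = -2*Speed - 4 is discarded; Wear is fixed at 0.
Defects = Speed^2 + Wear  [with Speed=-1, Wear=0]  = 1
Scrap = -2*Defects - 4  [with Defects=1]  = -6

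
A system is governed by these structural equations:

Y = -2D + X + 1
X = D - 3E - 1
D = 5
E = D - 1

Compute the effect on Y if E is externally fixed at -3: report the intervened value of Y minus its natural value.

Under do(E=-3), the mechanism E = D - 1 is discarded; E is fixed at -3.
X = D - 3E - 1  [with D=5, E=-3]  = 13
Y = -2D + X + 1  [with D=5, X=13]  = 4
Without intervention: E = D - 1  [with D=5]  = 4; X = D - 3E - 1  [with D=5, E=4]  = -8; Y = -2D + X + 1  [with D=5, X=-8]  = -17.
Change = 4 − (-17) = 21.

21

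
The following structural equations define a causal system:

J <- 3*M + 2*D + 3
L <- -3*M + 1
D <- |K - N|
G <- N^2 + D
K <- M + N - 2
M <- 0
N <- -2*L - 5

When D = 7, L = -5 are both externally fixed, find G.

The joint intervention fixes D = 7, L = -5, removing each variable's own equation.
N = -2*L - 5  [with L=-5]  = 5
G = N^2 + D  [with N=5, D=7]  = 32

32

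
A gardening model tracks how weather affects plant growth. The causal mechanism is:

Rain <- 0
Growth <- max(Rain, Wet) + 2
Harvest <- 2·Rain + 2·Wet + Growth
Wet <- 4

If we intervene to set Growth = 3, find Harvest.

The intervention breaks the incoming arrows to Growth: Growth <- max(Rain, Wet) + 2 no longer applies, and Growth = 3.
Harvest = 2·Rain + 2·Wet + Growth  [with Rain=0, Wet=4, Growth=3]  = 11

11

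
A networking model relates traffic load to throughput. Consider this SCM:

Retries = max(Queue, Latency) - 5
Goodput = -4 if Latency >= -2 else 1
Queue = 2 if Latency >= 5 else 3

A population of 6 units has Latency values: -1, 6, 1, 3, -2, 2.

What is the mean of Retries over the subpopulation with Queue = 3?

E[Retries|Queue=3] averages over only the 5 units with Queue=3 (Latency = -1, 1, 3, -2, 2): Retries = -2, -2, -2, -2, -2, mean -2.

-2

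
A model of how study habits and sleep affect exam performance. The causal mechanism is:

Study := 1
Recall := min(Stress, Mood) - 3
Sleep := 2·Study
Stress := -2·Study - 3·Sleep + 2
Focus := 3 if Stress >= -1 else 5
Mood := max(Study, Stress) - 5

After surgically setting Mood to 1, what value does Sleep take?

2

Under do(Mood=1), the mechanism Mood := max(Study, Stress) - 5 is discarded; Mood is fixed at 1.
No directed path runs from Mood to Sleep, so Sleep keeps its natural value.
Sleep = 2·Study  [with Study=1]  = 2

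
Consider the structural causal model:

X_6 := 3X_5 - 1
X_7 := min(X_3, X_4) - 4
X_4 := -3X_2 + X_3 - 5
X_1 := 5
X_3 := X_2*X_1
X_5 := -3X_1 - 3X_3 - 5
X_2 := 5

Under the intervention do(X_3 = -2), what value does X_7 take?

The intervention breaks the incoming arrows to X_3: X_3 := X_2*X_1 no longer applies, and X_3 = -2.
X_4 = -3X_2 + X_3 - 5  [with X_2=5, X_3=-2]  = -22
X_7 = min(X_3, X_4) - 4  [with X_3=-2, X_4=-22]  = -26

-26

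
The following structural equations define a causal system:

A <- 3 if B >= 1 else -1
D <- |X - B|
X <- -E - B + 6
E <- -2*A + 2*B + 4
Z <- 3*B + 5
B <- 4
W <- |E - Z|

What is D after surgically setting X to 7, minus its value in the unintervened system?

-5

The intervention breaks the incoming arrows to X: X <- -E - B + 6 no longer applies, and X = 7.
D = |X - B|  [with X=7, B=4]  = 3
Without intervention: A = 3 if B >= 1 else -1  [with B=4]  = 3; E = -2*A + 2*B + 4  [with A=3, B=4]  = 6; X = -E - B + 6  [with E=6, B=4]  = -4; D = |X - B|  [with X=-4, B=4]  = 8.
Change = 3 − 8 = -5.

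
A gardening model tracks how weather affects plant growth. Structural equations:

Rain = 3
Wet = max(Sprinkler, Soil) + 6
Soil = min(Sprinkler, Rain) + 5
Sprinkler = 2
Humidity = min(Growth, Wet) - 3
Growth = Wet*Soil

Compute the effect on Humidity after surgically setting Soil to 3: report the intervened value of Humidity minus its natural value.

-4

The intervention breaks the incoming arrows to Soil: Soil = min(Sprinkler, Rain) + 5 no longer applies, and Soil = 3.
Wet = max(Sprinkler, Soil) + 6  [with Sprinkler=2, Soil=3]  = 9
Growth = Wet*Soil  [with Wet=9, Soil=3]  = 27
Humidity = min(Growth, Wet) - 3  [with Growth=27, Wet=9]  = 6
Without intervention: Soil = min(Sprinkler, Rain) + 5  [with Sprinkler=2, Rain=3]  = 7; Wet = max(Sprinkler, Soil) + 6  [with Sprinkler=2, Soil=7]  = 13; Growth = Wet*Soil  [with Wet=13, Soil=7]  = 91; Humidity = min(Growth, Wet) - 3  [with Growth=91, Wet=13]  = 10.
Change = 6 − 10 = -4.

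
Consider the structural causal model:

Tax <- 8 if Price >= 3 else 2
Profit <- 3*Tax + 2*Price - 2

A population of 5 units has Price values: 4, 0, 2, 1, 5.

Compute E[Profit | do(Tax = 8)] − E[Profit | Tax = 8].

Under do(Tax=8), Tax's equation is replaced by Tax=8 for every unit. Per-unit Profit: 30, 22, 26, 24, 32. Mean = 26.8.
Observing Tax=8 restricts to units where Tax's equation naturally yields 8: Price ∈ {4, 5}. In that subpopulation Profit = 30, 32, mean 31.
Difference = 26.8 − 31 = -4.2.

-4.2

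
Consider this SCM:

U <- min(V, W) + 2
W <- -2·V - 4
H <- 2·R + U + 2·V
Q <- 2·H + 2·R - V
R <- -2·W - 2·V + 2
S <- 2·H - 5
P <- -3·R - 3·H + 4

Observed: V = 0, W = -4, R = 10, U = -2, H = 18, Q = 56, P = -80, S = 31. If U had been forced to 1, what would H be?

21

Intervening sets U = 1 and removes its equation (U <- min(V, W) + 2).
W = -2·V - 4  [with V=0]  = -4
R = -2·W - 2·V + 2  [with W=-4, V=0]  = 10
H = 2·R + U + 2·V  [with R=10, U=1, V=0]  = 21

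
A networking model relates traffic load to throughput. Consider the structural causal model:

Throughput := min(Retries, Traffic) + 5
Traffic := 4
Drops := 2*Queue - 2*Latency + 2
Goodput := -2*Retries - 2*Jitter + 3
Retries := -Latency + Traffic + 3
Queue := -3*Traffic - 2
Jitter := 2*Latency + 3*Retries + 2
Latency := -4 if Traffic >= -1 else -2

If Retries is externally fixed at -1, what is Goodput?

do(Retries=-1) replaces the equation Retries := -Latency + Traffic + 3 with the constant Retries = -1.
Latency = -4 if Traffic >= -1 else -2  [with Traffic=4]  = -4
Jitter = 2*Latency + 3*Retries + 2  [with Latency=-4, Retries=-1]  = -9
Goodput = -2*Retries - 2*Jitter + 3  [with Retries=-1, Jitter=-9]  = 23

23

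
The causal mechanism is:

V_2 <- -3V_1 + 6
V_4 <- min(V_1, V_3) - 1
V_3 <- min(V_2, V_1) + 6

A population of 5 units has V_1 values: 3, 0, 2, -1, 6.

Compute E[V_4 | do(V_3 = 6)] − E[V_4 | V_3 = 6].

The intervention sets V_3=6 in all 5 units regardless of V_1. Recomputing V_4 per unit gives 2, -1, 1, -2, 5; average 1.
Conditioning on V_3=6 selects the 2 unit(s) with V_1 ∈ {0, 2}. Their V_4 values: -1, 1. Mean = 0.
Difference = 1 − 0 = 1.

1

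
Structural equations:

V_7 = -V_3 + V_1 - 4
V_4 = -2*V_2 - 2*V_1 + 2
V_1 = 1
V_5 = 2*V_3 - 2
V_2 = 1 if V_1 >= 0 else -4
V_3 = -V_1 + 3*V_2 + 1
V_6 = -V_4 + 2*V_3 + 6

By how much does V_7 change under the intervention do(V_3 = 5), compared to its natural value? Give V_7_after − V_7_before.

-2

The intervention breaks the incoming arrows to V_3: V_3 = -V_1 + 3*V_2 + 1 no longer applies, and V_3 = 5.
V_7 = -V_3 + V_1 - 4  [with V_3=5, V_1=1]  = -8
Without intervention: V_2 = 1 if V_1 >= 0 else -4  [with V_1=1]  = 1; V_3 = -V_1 + 3*V_2 + 1  [with V_1=1, V_2=1]  = 3; V_7 = -V_3 + V_1 - 4  [with V_3=3, V_1=1]  = -6.
Change = -8 − (-6) = -2.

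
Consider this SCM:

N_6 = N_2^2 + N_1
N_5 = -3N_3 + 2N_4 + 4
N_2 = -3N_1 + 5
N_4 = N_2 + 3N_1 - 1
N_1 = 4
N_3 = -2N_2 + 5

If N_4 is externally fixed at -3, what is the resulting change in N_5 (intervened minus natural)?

Intervening sets N_4 = -3 and removes its equation (N_4 = N_2 + 3N_1 - 1).
N_2 = -3N_1 + 5  [with N_1=4]  = -7
N_3 = -2N_2 + 5  [with N_2=-7]  = 19
N_5 = -3N_3 + 2N_4 + 4  [with N_3=19, N_4=-3]  = -59
Without intervention: N_2 = -3N_1 + 5  [with N_1=4]  = -7; N_3 = -2N_2 + 5  [with N_2=-7]  = 19; N_4 = N_2 + 3N_1 - 1  [with N_2=-7, N_1=4]  = 4; N_5 = -3N_3 + 2N_4 + 4  [with N_3=19, N_4=4]  = -45.
Change = -59 − (-45) = -14.

-14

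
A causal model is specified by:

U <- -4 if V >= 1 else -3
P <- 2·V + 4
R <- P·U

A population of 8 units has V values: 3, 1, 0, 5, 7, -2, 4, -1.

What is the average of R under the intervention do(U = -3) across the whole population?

Every unit gets U=-3 under the intervention. R values become -30, -18, -12, -42, -54, 0, -36, -6; E[R|do(U=-3)] = -24.75.

-24.75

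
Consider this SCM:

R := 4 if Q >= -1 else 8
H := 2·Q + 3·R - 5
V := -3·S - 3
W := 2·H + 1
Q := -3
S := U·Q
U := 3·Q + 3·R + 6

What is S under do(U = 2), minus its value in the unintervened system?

Intervening sets U = 2 and removes its equation (U := 3·Q + 3·R + 6).
S = U·Q  [with U=2, Q=-3]  = -6
Without intervention: R = 4 if Q >= -1 else 8  [with Q=-3]  = 8; U = 3·Q + 3·R + 6  [with Q=-3, R=8]  = 21; S = U·Q  [with U=21, Q=-3]  = -63.
Change = -6 − (-63) = 57.

57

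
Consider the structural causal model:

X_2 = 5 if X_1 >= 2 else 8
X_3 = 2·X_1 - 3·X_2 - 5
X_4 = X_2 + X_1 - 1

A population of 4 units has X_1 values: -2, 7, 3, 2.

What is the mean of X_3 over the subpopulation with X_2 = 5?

E[X_3|X_2=5] averages over only the 3 units with X_2=5 (X_1 = 7, 3, 2): X_3 = -6, -14, -16, mean -12.

-12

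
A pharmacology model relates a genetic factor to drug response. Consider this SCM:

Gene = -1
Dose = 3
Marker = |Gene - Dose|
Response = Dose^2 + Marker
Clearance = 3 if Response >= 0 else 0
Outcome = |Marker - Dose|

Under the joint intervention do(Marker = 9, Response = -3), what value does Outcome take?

6

Setting Marker = 9, Response = -3 by intervention discards those variables' equations.
Outcome = |Marker - Dose|  [with Marker=9, Dose=3]  = 6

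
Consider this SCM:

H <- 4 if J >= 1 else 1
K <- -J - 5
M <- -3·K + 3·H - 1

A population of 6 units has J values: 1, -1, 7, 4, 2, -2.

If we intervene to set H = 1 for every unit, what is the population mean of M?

Under do(H=1), H's equation is replaced by H=1 for every unit. Per-unit M: 20, 14, 38, 29, 23, 11. Mean = 22.5.

22.5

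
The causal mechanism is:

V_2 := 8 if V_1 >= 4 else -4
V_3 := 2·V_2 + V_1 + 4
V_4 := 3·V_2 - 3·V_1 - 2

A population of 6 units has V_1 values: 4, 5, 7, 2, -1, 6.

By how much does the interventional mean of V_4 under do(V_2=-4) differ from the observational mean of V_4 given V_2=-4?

do(V_2=-4) breaks V_2's dependence on V_1. With V_2=-4 fixed, V_4 across the units is -26, -29, -35, -20, -11, -32, mean -25.5.
Observing V_2=-4 restricts to units where V_2's equation naturally yields -4: V_1 ∈ {2, -1}. In that subpopulation V_4 = -20, -11, mean -15.5.
Difference = -25.5 − (-15.5) = -10.

-10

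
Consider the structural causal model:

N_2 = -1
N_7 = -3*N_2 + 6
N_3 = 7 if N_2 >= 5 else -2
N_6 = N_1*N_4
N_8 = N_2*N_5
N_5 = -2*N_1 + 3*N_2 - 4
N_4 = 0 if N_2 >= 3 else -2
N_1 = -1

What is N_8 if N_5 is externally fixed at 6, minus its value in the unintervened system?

-11

do(N_5=6) replaces the equation N_5 = -2*N_1 + 3*N_2 - 4 with the constant N_5 = 6.
N_8 = N_2*N_5  [with N_2=-1, N_5=6]  = -6
Without intervention: N_5 = -2*N_1 + 3*N_2 - 4  [with N_1=-1, N_2=-1]  = -5; N_8 = N_2*N_5  [with N_2=-1, N_5=-5]  = 5.
Change = -6 − 5 = -11.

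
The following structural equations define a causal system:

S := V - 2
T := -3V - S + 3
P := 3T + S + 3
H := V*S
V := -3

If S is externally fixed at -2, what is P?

43

do(S=-2) replaces the equation S := V - 2 with the constant S = -2.
T = -3V - S + 3  [with V=-3, S=-2]  = 14
P = 3T + S + 3  [with T=14, S=-2]  = 43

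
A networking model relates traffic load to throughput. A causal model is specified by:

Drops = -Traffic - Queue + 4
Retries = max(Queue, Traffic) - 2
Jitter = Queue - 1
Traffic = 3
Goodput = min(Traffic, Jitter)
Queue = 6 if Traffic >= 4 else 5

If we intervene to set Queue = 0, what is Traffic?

3

Under do(Queue=0), the mechanism Queue = 6 if Traffic >= 4 else 5 is discarded; Queue is fixed at 0.
Traffic is not downstream of the intervention, so its value is determined by the original equations.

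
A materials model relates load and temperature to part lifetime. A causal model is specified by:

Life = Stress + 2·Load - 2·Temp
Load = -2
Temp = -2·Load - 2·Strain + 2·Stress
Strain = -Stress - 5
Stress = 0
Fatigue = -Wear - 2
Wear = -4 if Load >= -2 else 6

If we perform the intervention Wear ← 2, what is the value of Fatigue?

The intervention breaks the incoming arrows to Wear: Wear = -4 if Load >= -2 else 6 no longer applies, and Wear = 2.
Fatigue = -Wear - 2  [with Wear=2]  = -4

-4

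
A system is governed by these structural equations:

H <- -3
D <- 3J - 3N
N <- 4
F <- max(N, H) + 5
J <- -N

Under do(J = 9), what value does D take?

Intervening sets J = 9 and removes its equation (J <- -N).
D = 3J - 3N  [with J=9, N=4]  = 15

15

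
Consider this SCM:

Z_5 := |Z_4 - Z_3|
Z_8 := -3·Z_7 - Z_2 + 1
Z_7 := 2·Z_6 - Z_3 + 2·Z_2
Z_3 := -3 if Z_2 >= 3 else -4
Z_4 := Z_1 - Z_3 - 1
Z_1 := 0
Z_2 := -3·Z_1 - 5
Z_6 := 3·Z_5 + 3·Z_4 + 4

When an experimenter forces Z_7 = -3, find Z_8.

15

do(Z_7=-3) replaces the equation Z_7 := 2·Z_6 - Z_3 + 2·Z_2 with the constant Z_7 = -3.
Z_2 = -3·Z_1 - 5  [with Z_1=0]  = -5
Z_8 = -3·Z_7 - Z_2 + 1  [with Z_7=-3, Z_2=-5]  = 15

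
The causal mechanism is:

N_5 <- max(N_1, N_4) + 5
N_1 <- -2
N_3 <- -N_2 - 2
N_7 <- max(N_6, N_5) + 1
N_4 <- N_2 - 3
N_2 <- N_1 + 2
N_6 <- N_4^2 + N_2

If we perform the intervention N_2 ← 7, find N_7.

24

Under do(N_2=7), the mechanism N_2 <- N_1 + 2 is discarded; N_2 is fixed at 7.
N_4 = N_2 - 3  [with N_2=7]  = 4
N_5 = max(N_1, N_4) + 5  [with N_1=-2, N_4=4]  = 9
N_6 = N_4^2 + N_2  [with N_4=4, N_2=7]  = 23
N_7 = max(N_6, N_5) + 1  [with N_6=23, N_5=9]  = 24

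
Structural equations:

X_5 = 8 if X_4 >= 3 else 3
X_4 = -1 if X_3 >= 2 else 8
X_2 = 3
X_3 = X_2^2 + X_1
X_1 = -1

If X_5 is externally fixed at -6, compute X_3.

do(X_5=-6) replaces the equation X_5 = 8 if X_4 >= 3 else 3 with the constant X_5 = -6.
X_3 is not downstream of the intervention, so its value is determined by the original equations.
X_3 = X_2^2 + X_1  [with X_2=3, X_1=-1]  = 8

8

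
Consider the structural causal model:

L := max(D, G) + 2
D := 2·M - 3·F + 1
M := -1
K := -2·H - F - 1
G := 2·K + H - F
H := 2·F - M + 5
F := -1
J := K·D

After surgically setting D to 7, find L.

do(D=7) replaces the equation D := 2·M - 3·F + 1 with the constant D = 7.
H = 2·F - M + 5  [with F=-1, M=-1]  = 4
K = -2·H - F - 1  [with H=4, F=-1]  = -8
G = 2·K + H - F  [with K=-8, H=4, F=-1]  = -11
L = max(D, G) + 2  [with D=7, G=-11]  = 9

9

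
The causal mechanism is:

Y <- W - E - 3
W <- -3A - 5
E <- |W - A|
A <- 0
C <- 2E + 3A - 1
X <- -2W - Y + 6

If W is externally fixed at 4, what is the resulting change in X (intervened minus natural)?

Under do(W=4), the mechanism W <- -3A - 5 is discarded; W is fixed at 4.
E = |W - A|  [with W=4, A=0]  = 4
Y = W - E - 3  [with W=4, E=4]  = -3
X = -2W - Y + 6  [with W=4, Y=-3]  = 1
Without intervention: W = -3A - 5  [with A=0]  = -5; E = |W - A|  [with W=-5, A=0]  = 5; Y = W - E - 3  [with W=-5, E=5]  = -13; X = -2W - Y + 6  [with W=-5, Y=-13]  = 29.
Change = 1 − 29 = -28.

-28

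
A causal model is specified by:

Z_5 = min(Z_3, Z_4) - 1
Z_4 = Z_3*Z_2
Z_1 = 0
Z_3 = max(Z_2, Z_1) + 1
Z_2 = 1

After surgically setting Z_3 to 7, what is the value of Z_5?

6

do(Z_3=7) replaces the equation Z_3 = max(Z_2, Z_1) + 1 with the constant Z_3 = 7.
Z_4 = Z_3*Z_2  [with Z_3=7, Z_2=1]  = 7
Z_5 = min(Z_3, Z_4) - 1  [with Z_3=7, Z_4=7]  = 6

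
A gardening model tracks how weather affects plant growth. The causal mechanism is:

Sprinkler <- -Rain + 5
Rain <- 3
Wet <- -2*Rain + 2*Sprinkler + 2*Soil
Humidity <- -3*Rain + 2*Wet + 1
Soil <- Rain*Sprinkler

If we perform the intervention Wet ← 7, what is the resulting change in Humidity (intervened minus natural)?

-6

Intervening sets Wet = 7 and removes its equation (Wet <- -2*Rain + 2*Sprinkler + 2*Soil).
Humidity = -3*Rain + 2*Wet + 1  [with Rain=3, Wet=7]  = 6
Without intervention: Sprinkler = -Rain + 5  [with Rain=3]  = 2; Soil = Rain*Sprinkler  [with Rain=3, Sprinkler=2]  = 6; Wet = -2*Rain + 2*Sprinkler + 2*Soil  [with Rain=3, Sprinkler=2, Soil=6]  = 10; Humidity = -3*Rain + 2*Wet + 1  [with Rain=3, Wet=10]  = 12.
Change = 6 − 12 = -6.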